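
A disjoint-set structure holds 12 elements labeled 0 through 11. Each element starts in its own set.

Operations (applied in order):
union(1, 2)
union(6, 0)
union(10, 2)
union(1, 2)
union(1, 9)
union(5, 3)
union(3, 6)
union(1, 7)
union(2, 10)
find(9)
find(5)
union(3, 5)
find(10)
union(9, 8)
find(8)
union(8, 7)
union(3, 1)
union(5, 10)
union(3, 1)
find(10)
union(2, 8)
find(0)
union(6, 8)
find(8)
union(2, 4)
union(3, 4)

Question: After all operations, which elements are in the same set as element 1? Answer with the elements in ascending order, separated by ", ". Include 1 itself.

Step 1: union(1, 2) -> merged; set of 1 now {1, 2}
Step 2: union(6, 0) -> merged; set of 6 now {0, 6}
Step 3: union(10, 2) -> merged; set of 10 now {1, 2, 10}
Step 4: union(1, 2) -> already same set; set of 1 now {1, 2, 10}
Step 5: union(1, 9) -> merged; set of 1 now {1, 2, 9, 10}
Step 6: union(5, 3) -> merged; set of 5 now {3, 5}
Step 7: union(3, 6) -> merged; set of 3 now {0, 3, 5, 6}
Step 8: union(1, 7) -> merged; set of 1 now {1, 2, 7, 9, 10}
Step 9: union(2, 10) -> already same set; set of 2 now {1, 2, 7, 9, 10}
Step 10: find(9) -> no change; set of 9 is {1, 2, 7, 9, 10}
Step 11: find(5) -> no change; set of 5 is {0, 3, 5, 6}
Step 12: union(3, 5) -> already same set; set of 3 now {0, 3, 5, 6}
Step 13: find(10) -> no change; set of 10 is {1, 2, 7, 9, 10}
Step 14: union(9, 8) -> merged; set of 9 now {1, 2, 7, 8, 9, 10}
Step 15: find(8) -> no change; set of 8 is {1, 2, 7, 8, 9, 10}
Step 16: union(8, 7) -> already same set; set of 8 now {1, 2, 7, 8, 9, 10}
Step 17: union(3, 1) -> merged; set of 3 now {0, 1, 2, 3, 5, 6, 7, 8, 9, 10}
Step 18: union(5, 10) -> already same set; set of 5 now {0, 1, 2, 3, 5, 6, 7, 8, 9, 10}
Step 19: union(3, 1) -> already same set; set of 3 now {0, 1, 2, 3, 5, 6, 7, 8, 9, 10}
Step 20: find(10) -> no change; set of 10 is {0, 1, 2, 3, 5, 6, 7, 8, 9, 10}
Step 21: union(2, 8) -> already same set; set of 2 now {0, 1, 2, 3, 5, 6, 7, 8, 9, 10}
Step 22: find(0) -> no change; set of 0 is {0, 1, 2, 3, 5, 6, 7, 8, 9, 10}
Step 23: union(6, 8) -> already same set; set of 6 now {0, 1, 2, 3, 5, 6, 7, 8, 9, 10}
Step 24: find(8) -> no change; set of 8 is {0, 1, 2, 3, 5, 6, 7, 8, 9, 10}
Step 25: union(2, 4) -> merged; set of 2 now {0, 1, 2, 3, 4, 5, 6, 7, 8, 9, 10}
Step 26: union(3, 4) -> already same set; set of 3 now {0, 1, 2, 3, 4, 5, 6, 7, 8, 9, 10}
Component of 1: {0, 1, 2, 3, 4, 5, 6, 7, 8, 9, 10}

Answer: 0, 1, 2, 3, 4, 5, 6, 7, 8, 9, 10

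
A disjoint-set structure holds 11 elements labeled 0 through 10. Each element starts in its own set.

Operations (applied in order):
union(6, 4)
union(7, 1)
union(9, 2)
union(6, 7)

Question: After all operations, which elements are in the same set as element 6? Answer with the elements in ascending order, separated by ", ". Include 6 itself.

Answer: 1, 4, 6, 7

Derivation:
Step 1: union(6, 4) -> merged; set of 6 now {4, 6}
Step 2: union(7, 1) -> merged; set of 7 now {1, 7}
Step 3: union(9, 2) -> merged; set of 9 now {2, 9}
Step 4: union(6, 7) -> merged; set of 6 now {1, 4, 6, 7}
Component of 6: {1, 4, 6, 7}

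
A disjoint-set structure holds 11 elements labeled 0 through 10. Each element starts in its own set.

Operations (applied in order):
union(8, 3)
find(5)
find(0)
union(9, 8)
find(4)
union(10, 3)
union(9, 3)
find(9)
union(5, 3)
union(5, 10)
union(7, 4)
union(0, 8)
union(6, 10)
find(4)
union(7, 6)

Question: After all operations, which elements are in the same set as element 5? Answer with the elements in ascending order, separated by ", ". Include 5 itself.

Answer: 0, 3, 4, 5, 6, 7, 8, 9, 10

Derivation:
Step 1: union(8, 3) -> merged; set of 8 now {3, 8}
Step 2: find(5) -> no change; set of 5 is {5}
Step 3: find(0) -> no change; set of 0 is {0}
Step 4: union(9, 8) -> merged; set of 9 now {3, 8, 9}
Step 5: find(4) -> no change; set of 4 is {4}
Step 6: union(10, 3) -> merged; set of 10 now {3, 8, 9, 10}
Step 7: union(9, 3) -> already same set; set of 9 now {3, 8, 9, 10}
Step 8: find(9) -> no change; set of 9 is {3, 8, 9, 10}
Step 9: union(5, 3) -> merged; set of 5 now {3, 5, 8, 9, 10}
Step 10: union(5, 10) -> already same set; set of 5 now {3, 5, 8, 9, 10}
Step 11: union(7, 4) -> merged; set of 7 now {4, 7}
Step 12: union(0, 8) -> merged; set of 0 now {0, 3, 5, 8, 9, 10}
Step 13: union(6, 10) -> merged; set of 6 now {0, 3, 5, 6, 8, 9, 10}
Step 14: find(4) -> no change; set of 4 is {4, 7}
Step 15: union(7, 6) -> merged; set of 7 now {0, 3, 4, 5, 6, 7, 8, 9, 10}
Component of 5: {0, 3, 4, 5, 6, 7, 8, 9, 10}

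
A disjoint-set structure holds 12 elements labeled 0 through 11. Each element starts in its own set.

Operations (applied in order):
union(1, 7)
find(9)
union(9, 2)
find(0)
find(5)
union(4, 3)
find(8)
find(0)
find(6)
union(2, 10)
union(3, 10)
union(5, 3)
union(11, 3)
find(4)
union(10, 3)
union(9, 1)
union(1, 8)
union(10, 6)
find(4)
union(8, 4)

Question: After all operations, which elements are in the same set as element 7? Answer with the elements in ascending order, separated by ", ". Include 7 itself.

Step 1: union(1, 7) -> merged; set of 1 now {1, 7}
Step 2: find(9) -> no change; set of 9 is {9}
Step 3: union(9, 2) -> merged; set of 9 now {2, 9}
Step 4: find(0) -> no change; set of 0 is {0}
Step 5: find(5) -> no change; set of 5 is {5}
Step 6: union(4, 3) -> merged; set of 4 now {3, 4}
Step 7: find(8) -> no change; set of 8 is {8}
Step 8: find(0) -> no change; set of 0 is {0}
Step 9: find(6) -> no change; set of 6 is {6}
Step 10: union(2, 10) -> merged; set of 2 now {2, 9, 10}
Step 11: union(3, 10) -> merged; set of 3 now {2, 3, 4, 9, 10}
Step 12: union(5, 3) -> merged; set of 5 now {2, 3, 4, 5, 9, 10}
Step 13: union(11, 3) -> merged; set of 11 now {2, 3, 4, 5, 9, 10, 11}
Step 14: find(4) -> no change; set of 4 is {2, 3, 4, 5, 9, 10, 11}
Step 15: union(10, 3) -> already same set; set of 10 now {2, 3, 4, 5, 9, 10, 11}
Step 16: union(9, 1) -> merged; set of 9 now {1, 2, 3, 4, 5, 7, 9, 10, 11}
Step 17: union(1, 8) -> merged; set of 1 now {1, 2, 3, 4, 5, 7, 8, 9, 10, 11}
Step 18: union(10, 6) -> merged; set of 10 now {1, 2, 3, 4, 5, 6, 7, 8, 9, 10, 11}
Step 19: find(4) -> no change; set of 4 is {1, 2, 3, 4, 5, 6, 7, 8, 9, 10, 11}
Step 20: union(8, 4) -> already same set; set of 8 now {1, 2, 3, 4, 5, 6, 7, 8, 9, 10, 11}
Component of 7: {1, 2, 3, 4, 5, 6, 7, 8, 9, 10, 11}

Answer: 1, 2, 3, 4, 5, 6, 7, 8, 9, 10, 11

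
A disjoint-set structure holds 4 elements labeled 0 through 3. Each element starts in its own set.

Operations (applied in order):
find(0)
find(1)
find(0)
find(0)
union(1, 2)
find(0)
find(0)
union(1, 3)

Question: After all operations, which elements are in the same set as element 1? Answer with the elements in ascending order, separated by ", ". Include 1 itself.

Step 1: find(0) -> no change; set of 0 is {0}
Step 2: find(1) -> no change; set of 1 is {1}
Step 3: find(0) -> no change; set of 0 is {0}
Step 4: find(0) -> no change; set of 0 is {0}
Step 5: union(1, 2) -> merged; set of 1 now {1, 2}
Step 6: find(0) -> no change; set of 0 is {0}
Step 7: find(0) -> no change; set of 0 is {0}
Step 8: union(1, 3) -> merged; set of 1 now {1, 2, 3}
Component of 1: {1, 2, 3}

Answer: 1, 2, 3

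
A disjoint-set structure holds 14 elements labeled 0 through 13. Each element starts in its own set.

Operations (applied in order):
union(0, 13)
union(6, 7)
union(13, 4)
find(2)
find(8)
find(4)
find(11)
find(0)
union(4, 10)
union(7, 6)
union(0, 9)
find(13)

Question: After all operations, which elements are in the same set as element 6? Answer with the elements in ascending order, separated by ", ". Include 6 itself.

Step 1: union(0, 13) -> merged; set of 0 now {0, 13}
Step 2: union(6, 7) -> merged; set of 6 now {6, 7}
Step 3: union(13, 4) -> merged; set of 13 now {0, 4, 13}
Step 4: find(2) -> no change; set of 2 is {2}
Step 5: find(8) -> no change; set of 8 is {8}
Step 6: find(4) -> no change; set of 4 is {0, 4, 13}
Step 7: find(11) -> no change; set of 11 is {11}
Step 8: find(0) -> no change; set of 0 is {0, 4, 13}
Step 9: union(4, 10) -> merged; set of 4 now {0, 4, 10, 13}
Step 10: union(7, 6) -> already same set; set of 7 now {6, 7}
Step 11: union(0, 9) -> merged; set of 0 now {0, 4, 9, 10, 13}
Step 12: find(13) -> no change; set of 13 is {0, 4, 9, 10, 13}
Component of 6: {6, 7}

Answer: 6, 7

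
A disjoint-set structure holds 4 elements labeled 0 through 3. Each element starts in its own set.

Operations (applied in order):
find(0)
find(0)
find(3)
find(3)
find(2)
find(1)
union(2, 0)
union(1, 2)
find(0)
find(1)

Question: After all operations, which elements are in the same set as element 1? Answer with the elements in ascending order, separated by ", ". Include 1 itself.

Answer: 0, 1, 2

Derivation:
Step 1: find(0) -> no change; set of 0 is {0}
Step 2: find(0) -> no change; set of 0 is {0}
Step 3: find(3) -> no change; set of 3 is {3}
Step 4: find(3) -> no change; set of 3 is {3}
Step 5: find(2) -> no change; set of 2 is {2}
Step 6: find(1) -> no change; set of 1 is {1}
Step 7: union(2, 0) -> merged; set of 2 now {0, 2}
Step 8: union(1, 2) -> merged; set of 1 now {0, 1, 2}
Step 9: find(0) -> no change; set of 0 is {0, 1, 2}
Step 10: find(1) -> no change; set of 1 is {0, 1, 2}
Component of 1: {0, 1, 2}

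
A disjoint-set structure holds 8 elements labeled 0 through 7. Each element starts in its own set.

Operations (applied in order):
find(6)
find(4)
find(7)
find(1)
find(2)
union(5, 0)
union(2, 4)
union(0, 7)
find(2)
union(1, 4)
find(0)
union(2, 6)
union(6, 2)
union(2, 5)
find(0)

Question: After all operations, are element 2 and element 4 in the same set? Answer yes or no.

Step 1: find(6) -> no change; set of 6 is {6}
Step 2: find(4) -> no change; set of 4 is {4}
Step 3: find(7) -> no change; set of 7 is {7}
Step 4: find(1) -> no change; set of 1 is {1}
Step 5: find(2) -> no change; set of 2 is {2}
Step 6: union(5, 0) -> merged; set of 5 now {0, 5}
Step 7: union(2, 4) -> merged; set of 2 now {2, 4}
Step 8: union(0, 7) -> merged; set of 0 now {0, 5, 7}
Step 9: find(2) -> no change; set of 2 is {2, 4}
Step 10: union(1, 4) -> merged; set of 1 now {1, 2, 4}
Step 11: find(0) -> no change; set of 0 is {0, 5, 7}
Step 12: union(2, 6) -> merged; set of 2 now {1, 2, 4, 6}
Step 13: union(6, 2) -> already same set; set of 6 now {1, 2, 4, 6}
Step 14: union(2, 5) -> merged; set of 2 now {0, 1, 2, 4, 5, 6, 7}
Step 15: find(0) -> no change; set of 0 is {0, 1, 2, 4, 5, 6, 7}
Set of 2: {0, 1, 2, 4, 5, 6, 7}; 4 is a member.

Answer: yes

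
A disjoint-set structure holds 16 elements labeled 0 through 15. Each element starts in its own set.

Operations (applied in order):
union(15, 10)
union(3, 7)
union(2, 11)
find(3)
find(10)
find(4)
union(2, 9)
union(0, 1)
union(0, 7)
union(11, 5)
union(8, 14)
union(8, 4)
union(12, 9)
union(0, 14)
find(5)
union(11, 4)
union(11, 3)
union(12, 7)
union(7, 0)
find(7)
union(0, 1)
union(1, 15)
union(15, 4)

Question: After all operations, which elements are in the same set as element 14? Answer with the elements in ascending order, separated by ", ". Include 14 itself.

Step 1: union(15, 10) -> merged; set of 15 now {10, 15}
Step 2: union(3, 7) -> merged; set of 3 now {3, 7}
Step 3: union(2, 11) -> merged; set of 2 now {2, 11}
Step 4: find(3) -> no change; set of 3 is {3, 7}
Step 5: find(10) -> no change; set of 10 is {10, 15}
Step 6: find(4) -> no change; set of 4 is {4}
Step 7: union(2, 9) -> merged; set of 2 now {2, 9, 11}
Step 8: union(0, 1) -> merged; set of 0 now {0, 1}
Step 9: union(0, 7) -> merged; set of 0 now {0, 1, 3, 7}
Step 10: union(11, 5) -> merged; set of 11 now {2, 5, 9, 11}
Step 11: union(8, 14) -> merged; set of 8 now {8, 14}
Step 12: union(8, 4) -> merged; set of 8 now {4, 8, 14}
Step 13: union(12, 9) -> merged; set of 12 now {2, 5, 9, 11, 12}
Step 14: union(0, 14) -> merged; set of 0 now {0, 1, 3, 4, 7, 8, 14}
Step 15: find(5) -> no change; set of 5 is {2, 5, 9, 11, 12}
Step 16: union(11, 4) -> merged; set of 11 now {0, 1, 2, 3, 4, 5, 7, 8, 9, 11, 12, 14}
Step 17: union(11, 3) -> already same set; set of 11 now {0, 1, 2, 3, 4, 5, 7, 8, 9, 11, 12, 14}
Step 18: union(12, 7) -> already same set; set of 12 now {0, 1, 2, 3, 4, 5, 7, 8, 9, 11, 12, 14}
Step 19: union(7, 0) -> already same set; set of 7 now {0, 1, 2, 3, 4, 5, 7, 8, 9, 11, 12, 14}
Step 20: find(7) -> no change; set of 7 is {0, 1, 2, 3, 4, 5, 7, 8, 9, 11, 12, 14}
Step 21: union(0, 1) -> already same set; set of 0 now {0, 1, 2, 3, 4, 5, 7, 8, 9, 11, 12, 14}
Step 22: union(1, 15) -> merged; set of 1 now {0, 1, 2, 3, 4, 5, 7, 8, 9, 10, 11, 12, 14, 15}
Step 23: union(15, 4) -> already same set; set of 15 now {0, 1, 2, 3, 4, 5, 7, 8, 9, 10, 11, 12, 14, 15}
Component of 14: {0, 1, 2, 3, 4, 5, 7, 8, 9, 10, 11, 12, 14, 15}

Answer: 0, 1, 2, 3, 4, 5, 7, 8, 9, 10, 11, 12, 14, 15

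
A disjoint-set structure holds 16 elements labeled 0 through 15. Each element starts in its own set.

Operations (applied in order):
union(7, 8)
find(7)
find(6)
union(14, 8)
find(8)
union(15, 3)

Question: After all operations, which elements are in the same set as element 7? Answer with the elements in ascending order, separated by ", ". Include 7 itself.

Answer: 7, 8, 14

Derivation:
Step 1: union(7, 8) -> merged; set of 7 now {7, 8}
Step 2: find(7) -> no change; set of 7 is {7, 8}
Step 3: find(6) -> no change; set of 6 is {6}
Step 4: union(14, 8) -> merged; set of 14 now {7, 8, 14}
Step 5: find(8) -> no change; set of 8 is {7, 8, 14}
Step 6: union(15, 3) -> merged; set of 15 now {3, 15}
Component of 7: {7, 8, 14}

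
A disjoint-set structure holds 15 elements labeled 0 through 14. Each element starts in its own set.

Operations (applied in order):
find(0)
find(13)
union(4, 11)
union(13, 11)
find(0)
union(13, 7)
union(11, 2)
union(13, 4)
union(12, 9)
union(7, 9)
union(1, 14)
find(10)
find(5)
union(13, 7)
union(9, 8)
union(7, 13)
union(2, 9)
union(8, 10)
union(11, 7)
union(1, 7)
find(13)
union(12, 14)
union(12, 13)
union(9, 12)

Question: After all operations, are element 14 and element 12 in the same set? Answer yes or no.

Answer: yes

Derivation:
Step 1: find(0) -> no change; set of 0 is {0}
Step 2: find(13) -> no change; set of 13 is {13}
Step 3: union(4, 11) -> merged; set of 4 now {4, 11}
Step 4: union(13, 11) -> merged; set of 13 now {4, 11, 13}
Step 5: find(0) -> no change; set of 0 is {0}
Step 6: union(13, 7) -> merged; set of 13 now {4, 7, 11, 13}
Step 7: union(11, 2) -> merged; set of 11 now {2, 4, 7, 11, 13}
Step 8: union(13, 4) -> already same set; set of 13 now {2, 4, 7, 11, 13}
Step 9: union(12, 9) -> merged; set of 12 now {9, 12}
Step 10: union(7, 9) -> merged; set of 7 now {2, 4, 7, 9, 11, 12, 13}
Step 11: union(1, 14) -> merged; set of 1 now {1, 14}
Step 12: find(10) -> no change; set of 10 is {10}
Step 13: find(5) -> no change; set of 5 is {5}
Step 14: union(13, 7) -> already same set; set of 13 now {2, 4, 7, 9, 11, 12, 13}
Step 15: union(9, 8) -> merged; set of 9 now {2, 4, 7, 8, 9, 11, 12, 13}
Step 16: union(7, 13) -> already same set; set of 7 now {2, 4, 7, 8, 9, 11, 12, 13}
Step 17: union(2, 9) -> already same set; set of 2 now {2, 4, 7, 8, 9, 11, 12, 13}
Step 18: union(8, 10) -> merged; set of 8 now {2, 4, 7, 8, 9, 10, 11, 12, 13}
Step 19: union(11, 7) -> already same set; set of 11 now {2, 4, 7, 8, 9, 10, 11, 12, 13}
Step 20: union(1, 7) -> merged; set of 1 now {1, 2, 4, 7, 8, 9, 10, 11, 12, 13, 14}
Step 21: find(13) -> no change; set of 13 is {1, 2, 4, 7, 8, 9, 10, 11, 12, 13, 14}
Step 22: union(12, 14) -> already same set; set of 12 now {1, 2, 4, 7, 8, 9, 10, 11, 12, 13, 14}
Step 23: union(12, 13) -> already same set; set of 12 now {1, 2, 4, 7, 8, 9, 10, 11, 12, 13, 14}
Step 24: union(9, 12) -> already same set; set of 9 now {1, 2, 4, 7, 8, 9, 10, 11, 12, 13, 14}
Set of 14: {1, 2, 4, 7, 8, 9, 10, 11, 12, 13, 14}; 12 is a member.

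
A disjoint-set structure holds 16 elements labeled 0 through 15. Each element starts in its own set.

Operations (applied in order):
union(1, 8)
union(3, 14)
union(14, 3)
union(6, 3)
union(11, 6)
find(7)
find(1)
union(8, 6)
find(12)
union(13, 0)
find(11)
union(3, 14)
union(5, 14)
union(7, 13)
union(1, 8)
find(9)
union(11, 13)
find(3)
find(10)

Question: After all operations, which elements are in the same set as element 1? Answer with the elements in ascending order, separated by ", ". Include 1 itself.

Answer: 0, 1, 3, 5, 6, 7, 8, 11, 13, 14

Derivation:
Step 1: union(1, 8) -> merged; set of 1 now {1, 8}
Step 2: union(3, 14) -> merged; set of 3 now {3, 14}
Step 3: union(14, 3) -> already same set; set of 14 now {3, 14}
Step 4: union(6, 3) -> merged; set of 6 now {3, 6, 14}
Step 5: union(11, 6) -> merged; set of 11 now {3, 6, 11, 14}
Step 6: find(7) -> no change; set of 7 is {7}
Step 7: find(1) -> no change; set of 1 is {1, 8}
Step 8: union(8, 6) -> merged; set of 8 now {1, 3, 6, 8, 11, 14}
Step 9: find(12) -> no change; set of 12 is {12}
Step 10: union(13, 0) -> merged; set of 13 now {0, 13}
Step 11: find(11) -> no change; set of 11 is {1, 3, 6, 8, 11, 14}
Step 12: union(3, 14) -> already same set; set of 3 now {1, 3, 6, 8, 11, 14}
Step 13: union(5, 14) -> merged; set of 5 now {1, 3, 5, 6, 8, 11, 14}
Step 14: union(7, 13) -> merged; set of 7 now {0, 7, 13}
Step 15: union(1, 8) -> already same set; set of 1 now {1, 3, 5, 6, 8, 11, 14}
Step 16: find(9) -> no change; set of 9 is {9}
Step 17: union(11, 13) -> merged; set of 11 now {0, 1, 3, 5, 6, 7, 8, 11, 13, 14}
Step 18: find(3) -> no change; set of 3 is {0, 1, 3, 5, 6, 7, 8, 11, 13, 14}
Step 19: find(10) -> no change; set of 10 is {10}
Component of 1: {0, 1, 3, 5, 6, 7, 8, 11, 13, 14}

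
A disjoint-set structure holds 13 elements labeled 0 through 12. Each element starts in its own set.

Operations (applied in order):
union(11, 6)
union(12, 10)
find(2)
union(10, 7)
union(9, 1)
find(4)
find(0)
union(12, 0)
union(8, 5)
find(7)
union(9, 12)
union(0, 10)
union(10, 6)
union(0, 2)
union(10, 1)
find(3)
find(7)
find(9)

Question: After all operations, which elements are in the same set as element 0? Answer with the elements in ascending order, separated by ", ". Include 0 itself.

Answer: 0, 1, 2, 6, 7, 9, 10, 11, 12

Derivation:
Step 1: union(11, 6) -> merged; set of 11 now {6, 11}
Step 2: union(12, 10) -> merged; set of 12 now {10, 12}
Step 3: find(2) -> no change; set of 2 is {2}
Step 4: union(10, 7) -> merged; set of 10 now {7, 10, 12}
Step 5: union(9, 1) -> merged; set of 9 now {1, 9}
Step 6: find(4) -> no change; set of 4 is {4}
Step 7: find(0) -> no change; set of 0 is {0}
Step 8: union(12, 0) -> merged; set of 12 now {0, 7, 10, 12}
Step 9: union(8, 5) -> merged; set of 8 now {5, 8}
Step 10: find(7) -> no change; set of 7 is {0, 7, 10, 12}
Step 11: union(9, 12) -> merged; set of 9 now {0, 1, 7, 9, 10, 12}
Step 12: union(0, 10) -> already same set; set of 0 now {0, 1, 7, 9, 10, 12}
Step 13: union(10, 6) -> merged; set of 10 now {0, 1, 6, 7, 9, 10, 11, 12}
Step 14: union(0, 2) -> merged; set of 0 now {0, 1, 2, 6, 7, 9, 10, 11, 12}
Step 15: union(10, 1) -> already same set; set of 10 now {0, 1, 2, 6, 7, 9, 10, 11, 12}
Step 16: find(3) -> no change; set of 3 is {3}
Step 17: find(7) -> no change; set of 7 is {0, 1, 2, 6, 7, 9, 10, 11, 12}
Step 18: find(9) -> no change; set of 9 is {0, 1, 2, 6, 7, 9, 10, 11, 12}
Component of 0: {0, 1, 2, 6, 7, 9, 10, 11, 12}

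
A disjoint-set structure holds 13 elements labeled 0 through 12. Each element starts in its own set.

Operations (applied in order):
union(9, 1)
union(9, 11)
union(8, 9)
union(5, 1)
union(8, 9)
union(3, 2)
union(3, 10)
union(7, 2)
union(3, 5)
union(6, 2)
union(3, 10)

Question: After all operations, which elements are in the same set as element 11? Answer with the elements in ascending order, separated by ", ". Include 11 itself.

Answer: 1, 2, 3, 5, 6, 7, 8, 9, 10, 11

Derivation:
Step 1: union(9, 1) -> merged; set of 9 now {1, 9}
Step 2: union(9, 11) -> merged; set of 9 now {1, 9, 11}
Step 3: union(8, 9) -> merged; set of 8 now {1, 8, 9, 11}
Step 4: union(5, 1) -> merged; set of 5 now {1, 5, 8, 9, 11}
Step 5: union(8, 9) -> already same set; set of 8 now {1, 5, 8, 9, 11}
Step 6: union(3, 2) -> merged; set of 3 now {2, 3}
Step 7: union(3, 10) -> merged; set of 3 now {2, 3, 10}
Step 8: union(7, 2) -> merged; set of 7 now {2, 3, 7, 10}
Step 9: union(3, 5) -> merged; set of 3 now {1, 2, 3, 5, 7, 8, 9, 10, 11}
Step 10: union(6, 2) -> merged; set of 6 now {1, 2, 3, 5, 6, 7, 8, 9, 10, 11}
Step 11: union(3, 10) -> already same set; set of 3 now {1, 2, 3, 5, 6, 7, 8, 9, 10, 11}
Component of 11: {1, 2, 3, 5, 6, 7, 8, 9, 10, 11}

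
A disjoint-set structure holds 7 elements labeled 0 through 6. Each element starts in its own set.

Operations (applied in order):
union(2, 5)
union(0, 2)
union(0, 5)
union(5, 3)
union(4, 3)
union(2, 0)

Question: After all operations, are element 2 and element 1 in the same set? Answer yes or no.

Step 1: union(2, 5) -> merged; set of 2 now {2, 5}
Step 2: union(0, 2) -> merged; set of 0 now {0, 2, 5}
Step 3: union(0, 5) -> already same set; set of 0 now {0, 2, 5}
Step 4: union(5, 3) -> merged; set of 5 now {0, 2, 3, 5}
Step 5: union(4, 3) -> merged; set of 4 now {0, 2, 3, 4, 5}
Step 6: union(2, 0) -> already same set; set of 2 now {0, 2, 3, 4, 5}
Set of 2: {0, 2, 3, 4, 5}; 1 is not a member.

Answer: no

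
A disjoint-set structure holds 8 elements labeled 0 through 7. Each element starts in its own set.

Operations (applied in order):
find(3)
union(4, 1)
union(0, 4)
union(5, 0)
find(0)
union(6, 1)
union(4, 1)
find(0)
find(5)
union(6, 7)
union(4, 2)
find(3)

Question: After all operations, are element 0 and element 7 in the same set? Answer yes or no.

Answer: yes

Derivation:
Step 1: find(3) -> no change; set of 3 is {3}
Step 2: union(4, 1) -> merged; set of 4 now {1, 4}
Step 3: union(0, 4) -> merged; set of 0 now {0, 1, 4}
Step 4: union(5, 0) -> merged; set of 5 now {0, 1, 4, 5}
Step 5: find(0) -> no change; set of 0 is {0, 1, 4, 5}
Step 6: union(6, 1) -> merged; set of 6 now {0, 1, 4, 5, 6}
Step 7: union(4, 1) -> already same set; set of 4 now {0, 1, 4, 5, 6}
Step 8: find(0) -> no change; set of 0 is {0, 1, 4, 5, 6}
Step 9: find(5) -> no change; set of 5 is {0, 1, 4, 5, 6}
Step 10: union(6, 7) -> merged; set of 6 now {0, 1, 4, 5, 6, 7}
Step 11: union(4, 2) -> merged; set of 4 now {0, 1, 2, 4, 5, 6, 7}
Step 12: find(3) -> no change; set of 3 is {3}
Set of 0: {0, 1, 2, 4, 5, 6, 7}; 7 is a member.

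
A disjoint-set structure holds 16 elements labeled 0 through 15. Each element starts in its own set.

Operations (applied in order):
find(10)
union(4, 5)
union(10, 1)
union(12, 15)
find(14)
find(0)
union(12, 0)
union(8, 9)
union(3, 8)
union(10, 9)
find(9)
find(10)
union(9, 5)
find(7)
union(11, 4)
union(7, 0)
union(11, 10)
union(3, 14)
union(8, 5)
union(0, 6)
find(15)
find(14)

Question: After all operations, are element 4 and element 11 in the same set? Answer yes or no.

Answer: yes

Derivation:
Step 1: find(10) -> no change; set of 10 is {10}
Step 2: union(4, 5) -> merged; set of 4 now {4, 5}
Step 3: union(10, 1) -> merged; set of 10 now {1, 10}
Step 4: union(12, 15) -> merged; set of 12 now {12, 15}
Step 5: find(14) -> no change; set of 14 is {14}
Step 6: find(0) -> no change; set of 0 is {0}
Step 7: union(12, 0) -> merged; set of 12 now {0, 12, 15}
Step 8: union(8, 9) -> merged; set of 8 now {8, 9}
Step 9: union(3, 8) -> merged; set of 3 now {3, 8, 9}
Step 10: union(10, 9) -> merged; set of 10 now {1, 3, 8, 9, 10}
Step 11: find(9) -> no change; set of 9 is {1, 3, 8, 9, 10}
Step 12: find(10) -> no change; set of 10 is {1, 3, 8, 9, 10}
Step 13: union(9, 5) -> merged; set of 9 now {1, 3, 4, 5, 8, 9, 10}
Step 14: find(7) -> no change; set of 7 is {7}
Step 15: union(11, 4) -> merged; set of 11 now {1, 3, 4, 5, 8, 9, 10, 11}
Step 16: union(7, 0) -> merged; set of 7 now {0, 7, 12, 15}
Step 17: union(11, 10) -> already same set; set of 11 now {1, 3, 4, 5, 8, 9, 10, 11}
Step 18: union(3, 14) -> merged; set of 3 now {1, 3, 4, 5, 8, 9, 10, 11, 14}
Step 19: union(8, 5) -> already same set; set of 8 now {1, 3, 4, 5, 8, 9, 10, 11, 14}
Step 20: union(0, 6) -> merged; set of 0 now {0, 6, 7, 12, 15}
Step 21: find(15) -> no change; set of 15 is {0, 6, 7, 12, 15}
Step 22: find(14) -> no change; set of 14 is {1, 3, 4, 5, 8, 9, 10, 11, 14}
Set of 4: {1, 3, 4, 5, 8, 9, 10, 11, 14}; 11 is a member.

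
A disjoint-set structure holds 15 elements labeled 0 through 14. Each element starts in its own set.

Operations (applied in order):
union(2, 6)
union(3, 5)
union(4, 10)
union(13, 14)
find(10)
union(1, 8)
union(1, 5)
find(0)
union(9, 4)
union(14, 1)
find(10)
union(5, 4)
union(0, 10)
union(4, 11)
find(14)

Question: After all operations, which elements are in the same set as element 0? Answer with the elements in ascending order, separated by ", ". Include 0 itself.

Step 1: union(2, 6) -> merged; set of 2 now {2, 6}
Step 2: union(3, 5) -> merged; set of 3 now {3, 5}
Step 3: union(4, 10) -> merged; set of 4 now {4, 10}
Step 4: union(13, 14) -> merged; set of 13 now {13, 14}
Step 5: find(10) -> no change; set of 10 is {4, 10}
Step 6: union(1, 8) -> merged; set of 1 now {1, 8}
Step 7: union(1, 5) -> merged; set of 1 now {1, 3, 5, 8}
Step 8: find(0) -> no change; set of 0 is {0}
Step 9: union(9, 4) -> merged; set of 9 now {4, 9, 10}
Step 10: union(14, 1) -> merged; set of 14 now {1, 3, 5, 8, 13, 14}
Step 11: find(10) -> no change; set of 10 is {4, 9, 10}
Step 12: union(5, 4) -> merged; set of 5 now {1, 3, 4, 5, 8, 9, 10, 13, 14}
Step 13: union(0, 10) -> merged; set of 0 now {0, 1, 3, 4, 5, 8, 9, 10, 13, 14}
Step 14: union(4, 11) -> merged; set of 4 now {0, 1, 3, 4, 5, 8, 9, 10, 11, 13, 14}
Step 15: find(14) -> no change; set of 14 is {0, 1, 3, 4, 5, 8, 9, 10, 11, 13, 14}
Component of 0: {0, 1, 3, 4, 5, 8, 9, 10, 11, 13, 14}

Answer: 0, 1, 3, 4, 5, 8, 9, 10, 11, 13, 14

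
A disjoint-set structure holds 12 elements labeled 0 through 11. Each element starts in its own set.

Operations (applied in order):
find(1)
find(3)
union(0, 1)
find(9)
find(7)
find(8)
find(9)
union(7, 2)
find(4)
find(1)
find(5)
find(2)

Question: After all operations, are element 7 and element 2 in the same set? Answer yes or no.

Step 1: find(1) -> no change; set of 1 is {1}
Step 2: find(3) -> no change; set of 3 is {3}
Step 3: union(0, 1) -> merged; set of 0 now {0, 1}
Step 4: find(9) -> no change; set of 9 is {9}
Step 5: find(7) -> no change; set of 7 is {7}
Step 6: find(8) -> no change; set of 8 is {8}
Step 7: find(9) -> no change; set of 9 is {9}
Step 8: union(7, 2) -> merged; set of 7 now {2, 7}
Step 9: find(4) -> no change; set of 4 is {4}
Step 10: find(1) -> no change; set of 1 is {0, 1}
Step 11: find(5) -> no change; set of 5 is {5}
Step 12: find(2) -> no change; set of 2 is {2, 7}
Set of 7: {2, 7}; 2 is a member.

Answer: yes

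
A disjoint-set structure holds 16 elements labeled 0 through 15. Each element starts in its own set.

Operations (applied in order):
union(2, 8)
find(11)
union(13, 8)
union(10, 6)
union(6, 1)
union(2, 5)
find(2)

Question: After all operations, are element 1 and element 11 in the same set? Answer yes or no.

Step 1: union(2, 8) -> merged; set of 2 now {2, 8}
Step 2: find(11) -> no change; set of 11 is {11}
Step 3: union(13, 8) -> merged; set of 13 now {2, 8, 13}
Step 4: union(10, 6) -> merged; set of 10 now {6, 10}
Step 5: union(6, 1) -> merged; set of 6 now {1, 6, 10}
Step 6: union(2, 5) -> merged; set of 2 now {2, 5, 8, 13}
Step 7: find(2) -> no change; set of 2 is {2, 5, 8, 13}
Set of 1: {1, 6, 10}; 11 is not a member.

Answer: no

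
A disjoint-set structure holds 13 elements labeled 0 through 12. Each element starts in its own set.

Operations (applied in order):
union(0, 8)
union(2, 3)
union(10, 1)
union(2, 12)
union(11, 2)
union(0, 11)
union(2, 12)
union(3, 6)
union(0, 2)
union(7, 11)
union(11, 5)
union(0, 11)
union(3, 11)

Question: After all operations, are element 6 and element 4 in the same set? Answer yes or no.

Step 1: union(0, 8) -> merged; set of 0 now {0, 8}
Step 2: union(2, 3) -> merged; set of 2 now {2, 3}
Step 3: union(10, 1) -> merged; set of 10 now {1, 10}
Step 4: union(2, 12) -> merged; set of 2 now {2, 3, 12}
Step 5: union(11, 2) -> merged; set of 11 now {2, 3, 11, 12}
Step 6: union(0, 11) -> merged; set of 0 now {0, 2, 3, 8, 11, 12}
Step 7: union(2, 12) -> already same set; set of 2 now {0, 2, 3, 8, 11, 12}
Step 8: union(3, 6) -> merged; set of 3 now {0, 2, 3, 6, 8, 11, 12}
Step 9: union(0, 2) -> already same set; set of 0 now {0, 2, 3, 6, 8, 11, 12}
Step 10: union(7, 11) -> merged; set of 7 now {0, 2, 3, 6, 7, 8, 11, 12}
Step 11: union(11, 5) -> merged; set of 11 now {0, 2, 3, 5, 6, 7, 8, 11, 12}
Step 12: union(0, 11) -> already same set; set of 0 now {0, 2, 3, 5, 6, 7, 8, 11, 12}
Step 13: union(3, 11) -> already same set; set of 3 now {0, 2, 3, 5, 6, 7, 8, 11, 12}
Set of 6: {0, 2, 3, 5, 6, 7, 8, 11, 12}; 4 is not a member.

Answer: no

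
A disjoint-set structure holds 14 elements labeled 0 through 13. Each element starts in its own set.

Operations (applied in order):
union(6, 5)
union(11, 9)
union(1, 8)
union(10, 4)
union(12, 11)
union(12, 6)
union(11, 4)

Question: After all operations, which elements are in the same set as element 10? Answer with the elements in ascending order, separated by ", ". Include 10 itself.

Answer: 4, 5, 6, 9, 10, 11, 12

Derivation:
Step 1: union(6, 5) -> merged; set of 6 now {5, 6}
Step 2: union(11, 9) -> merged; set of 11 now {9, 11}
Step 3: union(1, 8) -> merged; set of 1 now {1, 8}
Step 4: union(10, 4) -> merged; set of 10 now {4, 10}
Step 5: union(12, 11) -> merged; set of 12 now {9, 11, 12}
Step 6: union(12, 6) -> merged; set of 12 now {5, 6, 9, 11, 12}
Step 7: union(11, 4) -> merged; set of 11 now {4, 5, 6, 9, 10, 11, 12}
Component of 10: {4, 5, 6, 9, 10, 11, 12}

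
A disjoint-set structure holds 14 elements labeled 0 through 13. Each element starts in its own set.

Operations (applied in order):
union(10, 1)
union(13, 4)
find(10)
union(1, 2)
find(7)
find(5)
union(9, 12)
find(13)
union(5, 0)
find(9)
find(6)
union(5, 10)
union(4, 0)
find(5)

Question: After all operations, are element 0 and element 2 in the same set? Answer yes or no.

Answer: yes

Derivation:
Step 1: union(10, 1) -> merged; set of 10 now {1, 10}
Step 2: union(13, 4) -> merged; set of 13 now {4, 13}
Step 3: find(10) -> no change; set of 10 is {1, 10}
Step 4: union(1, 2) -> merged; set of 1 now {1, 2, 10}
Step 5: find(7) -> no change; set of 7 is {7}
Step 6: find(5) -> no change; set of 5 is {5}
Step 7: union(9, 12) -> merged; set of 9 now {9, 12}
Step 8: find(13) -> no change; set of 13 is {4, 13}
Step 9: union(5, 0) -> merged; set of 5 now {0, 5}
Step 10: find(9) -> no change; set of 9 is {9, 12}
Step 11: find(6) -> no change; set of 6 is {6}
Step 12: union(5, 10) -> merged; set of 5 now {0, 1, 2, 5, 10}
Step 13: union(4, 0) -> merged; set of 4 now {0, 1, 2, 4, 5, 10, 13}
Step 14: find(5) -> no change; set of 5 is {0, 1, 2, 4, 5, 10, 13}
Set of 0: {0, 1, 2, 4, 5, 10, 13}; 2 is a member.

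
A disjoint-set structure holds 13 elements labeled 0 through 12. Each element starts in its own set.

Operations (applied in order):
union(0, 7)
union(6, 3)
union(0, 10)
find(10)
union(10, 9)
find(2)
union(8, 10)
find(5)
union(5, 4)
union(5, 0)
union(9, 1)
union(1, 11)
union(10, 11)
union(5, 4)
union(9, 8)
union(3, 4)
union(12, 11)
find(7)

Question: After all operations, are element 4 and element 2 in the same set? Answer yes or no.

Step 1: union(0, 7) -> merged; set of 0 now {0, 7}
Step 2: union(6, 3) -> merged; set of 6 now {3, 6}
Step 3: union(0, 10) -> merged; set of 0 now {0, 7, 10}
Step 4: find(10) -> no change; set of 10 is {0, 7, 10}
Step 5: union(10, 9) -> merged; set of 10 now {0, 7, 9, 10}
Step 6: find(2) -> no change; set of 2 is {2}
Step 7: union(8, 10) -> merged; set of 8 now {0, 7, 8, 9, 10}
Step 8: find(5) -> no change; set of 5 is {5}
Step 9: union(5, 4) -> merged; set of 5 now {4, 5}
Step 10: union(5, 0) -> merged; set of 5 now {0, 4, 5, 7, 8, 9, 10}
Step 11: union(9, 1) -> merged; set of 9 now {0, 1, 4, 5, 7, 8, 9, 10}
Step 12: union(1, 11) -> merged; set of 1 now {0, 1, 4, 5, 7, 8, 9, 10, 11}
Step 13: union(10, 11) -> already same set; set of 10 now {0, 1, 4, 5, 7, 8, 9, 10, 11}
Step 14: union(5, 4) -> already same set; set of 5 now {0, 1, 4, 5, 7, 8, 9, 10, 11}
Step 15: union(9, 8) -> already same set; set of 9 now {0, 1, 4, 5, 7, 8, 9, 10, 11}
Step 16: union(3, 4) -> merged; set of 3 now {0, 1, 3, 4, 5, 6, 7, 8, 9, 10, 11}
Step 17: union(12, 11) -> merged; set of 12 now {0, 1, 3, 4, 5, 6, 7, 8, 9, 10, 11, 12}
Step 18: find(7) -> no change; set of 7 is {0, 1, 3, 4, 5, 6, 7, 8, 9, 10, 11, 12}
Set of 4: {0, 1, 3, 4, 5, 6, 7, 8, 9, 10, 11, 12}; 2 is not a member.

Answer: no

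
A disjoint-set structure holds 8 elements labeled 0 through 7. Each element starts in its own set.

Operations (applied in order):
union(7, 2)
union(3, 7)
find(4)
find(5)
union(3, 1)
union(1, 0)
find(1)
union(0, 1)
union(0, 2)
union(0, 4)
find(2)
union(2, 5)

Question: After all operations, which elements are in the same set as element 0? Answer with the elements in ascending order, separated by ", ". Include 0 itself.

Answer: 0, 1, 2, 3, 4, 5, 7

Derivation:
Step 1: union(7, 2) -> merged; set of 7 now {2, 7}
Step 2: union(3, 7) -> merged; set of 3 now {2, 3, 7}
Step 3: find(4) -> no change; set of 4 is {4}
Step 4: find(5) -> no change; set of 5 is {5}
Step 5: union(3, 1) -> merged; set of 3 now {1, 2, 3, 7}
Step 6: union(1, 0) -> merged; set of 1 now {0, 1, 2, 3, 7}
Step 7: find(1) -> no change; set of 1 is {0, 1, 2, 3, 7}
Step 8: union(0, 1) -> already same set; set of 0 now {0, 1, 2, 3, 7}
Step 9: union(0, 2) -> already same set; set of 0 now {0, 1, 2, 3, 7}
Step 10: union(0, 4) -> merged; set of 0 now {0, 1, 2, 3, 4, 7}
Step 11: find(2) -> no change; set of 2 is {0, 1, 2, 3, 4, 7}
Step 12: union(2, 5) -> merged; set of 2 now {0, 1, 2, 3, 4, 5, 7}
Component of 0: {0, 1, 2, 3, 4, 5, 7}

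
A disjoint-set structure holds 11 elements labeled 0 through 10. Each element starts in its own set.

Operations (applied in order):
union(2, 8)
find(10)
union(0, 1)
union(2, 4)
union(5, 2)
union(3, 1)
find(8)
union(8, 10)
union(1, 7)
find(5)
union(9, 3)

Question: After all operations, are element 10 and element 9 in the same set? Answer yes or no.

Step 1: union(2, 8) -> merged; set of 2 now {2, 8}
Step 2: find(10) -> no change; set of 10 is {10}
Step 3: union(0, 1) -> merged; set of 0 now {0, 1}
Step 4: union(2, 4) -> merged; set of 2 now {2, 4, 8}
Step 5: union(5, 2) -> merged; set of 5 now {2, 4, 5, 8}
Step 6: union(3, 1) -> merged; set of 3 now {0, 1, 3}
Step 7: find(8) -> no change; set of 8 is {2, 4, 5, 8}
Step 8: union(8, 10) -> merged; set of 8 now {2, 4, 5, 8, 10}
Step 9: union(1, 7) -> merged; set of 1 now {0, 1, 3, 7}
Step 10: find(5) -> no change; set of 5 is {2, 4, 5, 8, 10}
Step 11: union(9, 3) -> merged; set of 9 now {0, 1, 3, 7, 9}
Set of 10: {2, 4, 5, 8, 10}; 9 is not a member.

Answer: no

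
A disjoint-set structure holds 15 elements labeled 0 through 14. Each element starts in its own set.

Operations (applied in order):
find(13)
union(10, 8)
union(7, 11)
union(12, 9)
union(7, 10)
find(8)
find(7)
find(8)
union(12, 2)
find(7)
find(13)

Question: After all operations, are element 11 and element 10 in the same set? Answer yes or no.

Step 1: find(13) -> no change; set of 13 is {13}
Step 2: union(10, 8) -> merged; set of 10 now {8, 10}
Step 3: union(7, 11) -> merged; set of 7 now {7, 11}
Step 4: union(12, 9) -> merged; set of 12 now {9, 12}
Step 5: union(7, 10) -> merged; set of 7 now {7, 8, 10, 11}
Step 6: find(8) -> no change; set of 8 is {7, 8, 10, 11}
Step 7: find(7) -> no change; set of 7 is {7, 8, 10, 11}
Step 8: find(8) -> no change; set of 8 is {7, 8, 10, 11}
Step 9: union(12, 2) -> merged; set of 12 now {2, 9, 12}
Step 10: find(7) -> no change; set of 7 is {7, 8, 10, 11}
Step 11: find(13) -> no change; set of 13 is {13}
Set of 11: {7, 8, 10, 11}; 10 is a member.

Answer: yes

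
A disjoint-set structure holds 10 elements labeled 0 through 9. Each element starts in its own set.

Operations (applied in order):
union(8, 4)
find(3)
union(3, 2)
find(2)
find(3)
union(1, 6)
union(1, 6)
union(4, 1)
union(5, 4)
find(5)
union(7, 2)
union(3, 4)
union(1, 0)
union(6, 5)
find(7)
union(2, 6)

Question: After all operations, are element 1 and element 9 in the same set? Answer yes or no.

Step 1: union(8, 4) -> merged; set of 8 now {4, 8}
Step 2: find(3) -> no change; set of 3 is {3}
Step 3: union(3, 2) -> merged; set of 3 now {2, 3}
Step 4: find(2) -> no change; set of 2 is {2, 3}
Step 5: find(3) -> no change; set of 3 is {2, 3}
Step 6: union(1, 6) -> merged; set of 1 now {1, 6}
Step 7: union(1, 6) -> already same set; set of 1 now {1, 6}
Step 8: union(4, 1) -> merged; set of 4 now {1, 4, 6, 8}
Step 9: union(5, 4) -> merged; set of 5 now {1, 4, 5, 6, 8}
Step 10: find(5) -> no change; set of 5 is {1, 4, 5, 6, 8}
Step 11: union(7, 2) -> merged; set of 7 now {2, 3, 7}
Step 12: union(3, 4) -> merged; set of 3 now {1, 2, 3, 4, 5, 6, 7, 8}
Step 13: union(1, 0) -> merged; set of 1 now {0, 1, 2, 3, 4, 5, 6, 7, 8}
Step 14: union(6, 5) -> already same set; set of 6 now {0, 1, 2, 3, 4, 5, 6, 7, 8}
Step 15: find(7) -> no change; set of 7 is {0, 1, 2, 3, 4, 5, 6, 7, 8}
Step 16: union(2, 6) -> already same set; set of 2 now {0, 1, 2, 3, 4, 5, 6, 7, 8}
Set of 1: {0, 1, 2, 3, 4, 5, 6, 7, 8}; 9 is not a member.

Answer: no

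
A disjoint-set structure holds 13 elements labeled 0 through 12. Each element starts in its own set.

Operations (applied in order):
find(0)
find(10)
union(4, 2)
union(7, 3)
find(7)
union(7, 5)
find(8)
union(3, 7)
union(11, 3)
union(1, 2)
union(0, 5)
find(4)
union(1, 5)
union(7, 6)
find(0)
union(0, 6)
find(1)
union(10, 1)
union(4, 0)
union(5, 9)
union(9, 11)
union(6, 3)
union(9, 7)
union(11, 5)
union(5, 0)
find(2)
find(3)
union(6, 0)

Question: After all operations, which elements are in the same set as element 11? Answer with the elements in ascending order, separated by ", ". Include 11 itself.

Step 1: find(0) -> no change; set of 0 is {0}
Step 2: find(10) -> no change; set of 10 is {10}
Step 3: union(4, 2) -> merged; set of 4 now {2, 4}
Step 4: union(7, 3) -> merged; set of 7 now {3, 7}
Step 5: find(7) -> no change; set of 7 is {3, 7}
Step 6: union(7, 5) -> merged; set of 7 now {3, 5, 7}
Step 7: find(8) -> no change; set of 8 is {8}
Step 8: union(3, 7) -> already same set; set of 3 now {3, 5, 7}
Step 9: union(11, 3) -> merged; set of 11 now {3, 5, 7, 11}
Step 10: union(1, 2) -> merged; set of 1 now {1, 2, 4}
Step 11: union(0, 5) -> merged; set of 0 now {0, 3, 5, 7, 11}
Step 12: find(4) -> no change; set of 4 is {1, 2, 4}
Step 13: union(1, 5) -> merged; set of 1 now {0, 1, 2, 3, 4, 5, 7, 11}
Step 14: union(7, 6) -> merged; set of 7 now {0, 1, 2, 3, 4, 5, 6, 7, 11}
Step 15: find(0) -> no change; set of 0 is {0, 1, 2, 3, 4, 5, 6, 7, 11}
Step 16: union(0, 6) -> already same set; set of 0 now {0, 1, 2, 3, 4, 5, 6, 7, 11}
Step 17: find(1) -> no change; set of 1 is {0, 1, 2, 3, 4, 5, 6, 7, 11}
Step 18: union(10, 1) -> merged; set of 10 now {0, 1, 2, 3, 4, 5, 6, 7, 10, 11}
Step 19: union(4, 0) -> already same set; set of 4 now {0, 1, 2, 3, 4, 5, 6, 7, 10, 11}
Step 20: union(5, 9) -> merged; set of 5 now {0, 1, 2, 3, 4, 5, 6, 7, 9, 10, 11}
Step 21: union(9, 11) -> already same set; set of 9 now {0, 1, 2, 3, 4, 5, 6, 7, 9, 10, 11}
Step 22: union(6, 3) -> already same set; set of 6 now {0, 1, 2, 3, 4, 5, 6, 7, 9, 10, 11}
Step 23: union(9, 7) -> already same set; set of 9 now {0, 1, 2, 3, 4, 5, 6, 7, 9, 10, 11}
Step 24: union(11, 5) -> already same set; set of 11 now {0, 1, 2, 3, 4, 5, 6, 7, 9, 10, 11}
Step 25: union(5, 0) -> already same set; set of 5 now {0, 1, 2, 3, 4, 5, 6, 7, 9, 10, 11}
Step 26: find(2) -> no change; set of 2 is {0, 1, 2, 3, 4, 5, 6, 7, 9, 10, 11}
Step 27: find(3) -> no change; set of 3 is {0, 1, 2, 3, 4, 5, 6, 7, 9, 10, 11}
Step 28: union(6, 0) -> already same set; set of 6 now {0, 1, 2, 3, 4, 5, 6, 7, 9, 10, 11}
Component of 11: {0, 1, 2, 3, 4, 5, 6, 7, 9, 10, 11}

Answer: 0, 1, 2, 3, 4, 5, 6, 7, 9, 10, 11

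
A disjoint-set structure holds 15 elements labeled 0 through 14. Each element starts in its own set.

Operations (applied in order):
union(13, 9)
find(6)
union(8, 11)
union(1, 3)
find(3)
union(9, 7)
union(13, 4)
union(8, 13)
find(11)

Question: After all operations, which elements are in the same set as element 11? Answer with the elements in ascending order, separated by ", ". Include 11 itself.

Answer: 4, 7, 8, 9, 11, 13

Derivation:
Step 1: union(13, 9) -> merged; set of 13 now {9, 13}
Step 2: find(6) -> no change; set of 6 is {6}
Step 3: union(8, 11) -> merged; set of 8 now {8, 11}
Step 4: union(1, 3) -> merged; set of 1 now {1, 3}
Step 5: find(3) -> no change; set of 3 is {1, 3}
Step 6: union(9, 7) -> merged; set of 9 now {7, 9, 13}
Step 7: union(13, 4) -> merged; set of 13 now {4, 7, 9, 13}
Step 8: union(8, 13) -> merged; set of 8 now {4, 7, 8, 9, 11, 13}
Step 9: find(11) -> no change; set of 11 is {4, 7, 8, 9, 11, 13}
Component of 11: {4, 7, 8, 9, 11, 13}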